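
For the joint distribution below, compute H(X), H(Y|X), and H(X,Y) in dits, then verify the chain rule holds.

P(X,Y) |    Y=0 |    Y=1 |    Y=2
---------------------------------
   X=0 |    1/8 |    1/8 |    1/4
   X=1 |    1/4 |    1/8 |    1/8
H(X,Y) = 0.7526, H(X) = 0.3010, H(Y|X) = 0.4515 (all in dits)

Chain rule: H(X,Y) = H(X) + H(Y|X)

Left side — joint entropy directly:
H(X,Y) = -Σ p(x,y) log p(x,y) = 0.7526 dits

Right side — compute H(Y|X) from the conditional distributions:
P(X) = (1/2, 1/2), so H(X) = 0.3010 dits
H(Y|X) = Σ_x P(X=x) · H(Y|X=x):
  P(Y|X=0) = (1/4, 1/4, 1/2), H(Y|X=0) = 0.4515, weight P(X=0) = 1/2
  P(Y|X=1) = (1/2, 1/4, 1/4), H(Y|X=1) = 0.4515, weight P(X=1) = 1/2
H(Y|X) = 0.4515 dits

H(X) + H(Y|X) = 0.3010 + 0.4515 = 0.7526 dits

Both sides equal 0.7526 dits. ✓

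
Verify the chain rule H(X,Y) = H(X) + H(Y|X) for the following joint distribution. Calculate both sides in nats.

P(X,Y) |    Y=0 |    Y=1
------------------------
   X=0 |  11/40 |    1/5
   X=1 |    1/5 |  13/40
H(X,Y) = 1.3641, H(X) = 0.6919, H(Y|X) = 0.6722 (all in nats)

Chain rule: H(X,Y) = H(X) + H(Y|X)

Left side — joint entropy directly:
H(X,Y) = -Σ p(x,y) log p(x,y) = 1.3641 nats

Right side — compute H(Y|X) from the conditional distributions:
P(X) = (19/40, 21/40), so H(X) = 0.6919 nats
H(Y|X) = Σ_x P(X=x) · H(Y|X=x):
  P(Y|X=0) = (11/19, 8/19), H(Y|X=0) = 0.6806, weight P(X=0) = 19/40
  P(Y|X=1) = (8/21, 13/21), H(Y|X=1) = 0.6645, weight P(X=1) = 21/40
H(Y|X) = 0.6722 nats

H(X) + H(Y|X) = 0.6919 + 0.6722 = 1.3641 nats

Both sides equal 1.3641 nats. ✓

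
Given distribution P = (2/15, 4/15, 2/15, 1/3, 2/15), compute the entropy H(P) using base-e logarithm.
1.5246 nats

Shannon entropy is H(X) = -Σ p(x) log p(x).

For P = (2/15, 4/15, 2/15, 1/3, 2/15):
H = -2/15 × log_e(2/15) -4/15 × log_e(4/15) -2/15 × log_e(2/15) -1/3 × log_e(1/3) -2/15 × log_e(2/15)
H = 1.5246 nats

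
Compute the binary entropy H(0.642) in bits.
0.9410 bits

The binary entropy function is:
H(p) = -p log(p) - (1-p) log(1-p)

H(0.642) = -0.642 × log_2(0.642) - 0.358 × log_2(0.358)
H(0.642) = 0.9410 bits

Note: Binary entropy is maximized at p=0.5 (H=1 bit) and minimized at p=0 or p=1 (H=0).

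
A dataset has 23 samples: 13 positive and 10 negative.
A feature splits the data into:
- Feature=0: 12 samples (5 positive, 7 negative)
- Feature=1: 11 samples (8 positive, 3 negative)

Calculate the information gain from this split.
0.0722 bits

Information Gain = H(Y) - H(Y|Feature)

Before split:
P(positive) = 13/23 = 0.5652
H(Y) = 0.9877 bits

After split:
Feature=0: H = 0.9799 bits (weight = 12/23)
Feature=1: H = 0.8454 bits (weight = 11/23)
H(Y|Feature) = (12/23)×0.9799 + (11/23)×0.8454 = 0.9155 bits

Information Gain = 0.9877 - 0.9155 = 0.0722 bits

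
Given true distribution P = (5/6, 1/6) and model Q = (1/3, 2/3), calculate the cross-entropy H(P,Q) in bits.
1.4183 bits

Cross-entropy: H(P,Q) = -Σ p(x) log q(x)

Alternatively: H(P,Q) = H(P) + D_KL(P||Q)
H(P) = 0.6500 bits
D_KL(P||Q) = 0.7683 bits

H(P,Q) = 0.6500 + 0.7683 = 1.4183 bits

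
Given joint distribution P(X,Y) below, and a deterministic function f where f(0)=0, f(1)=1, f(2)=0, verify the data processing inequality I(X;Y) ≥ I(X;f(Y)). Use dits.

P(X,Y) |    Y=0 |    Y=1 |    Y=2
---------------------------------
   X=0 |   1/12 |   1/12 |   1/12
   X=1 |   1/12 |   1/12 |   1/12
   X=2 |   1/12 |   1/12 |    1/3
I(X;Y) = 0.0246, I(X;f(Y)) = 0.0082, inequality holds: 0.0246 ≥ 0.0082

Data Processing Inequality: For any Markov chain X → Y → Z, we have I(X;Y) ≥ I(X;Z).

Here Z = f(Y) is a deterministic function of Y, forming X → Y → Z.

Original I(X;Y) = 0.0246 dits

After applying f:
P(X,Z) where Z=f(Y):
- P(X,Z=0) = P(X,Y=0) + P(X,Y=2)
- P(X,Z=1) = P(X,Y=1)

I(X;Z) = I(X;f(Y)) = 0.0082 dits

Verification: 0.0246 ≥ 0.0082 ✓

Information cannot be created by processing; the function f can only lose information about X.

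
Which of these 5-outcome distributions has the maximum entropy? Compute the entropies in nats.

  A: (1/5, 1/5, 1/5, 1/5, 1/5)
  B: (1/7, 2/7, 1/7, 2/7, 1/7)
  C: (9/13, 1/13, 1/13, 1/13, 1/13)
A

For a discrete distribution over n outcomes, entropy is maximized by the uniform distribution.

Computing entropies:
H(A) = 1.6094 nats
H(B) = 1.5498 nats
H(C) = 1.0438 nats

The uniform distribution (where all probabilities equal 1/5) achieves the maximum entropy of log_e(5) = 1.6094 nats.

Distribution A has the highest entropy.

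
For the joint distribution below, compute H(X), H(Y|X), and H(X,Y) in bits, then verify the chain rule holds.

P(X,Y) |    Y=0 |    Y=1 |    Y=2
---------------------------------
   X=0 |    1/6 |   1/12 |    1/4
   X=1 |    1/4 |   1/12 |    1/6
H(X,Y) = 2.4591, H(X) = 1.0000, H(Y|X) = 1.4591 (all in bits)

Chain rule: H(X,Y) = H(X) + H(Y|X)

Left side — joint entropy directly:
H(X,Y) = -Σ p(x,y) log p(x,y) = 2.4591 bits

Right side — compute H(Y|X) from the conditional distributions:
P(X) = (1/2, 1/2), so H(X) = 1.0000 bits
H(Y|X) = Σ_x P(X=x) · H(Y|X=x):
  P(Y|X=0) = (1/3, 1/6, 1/2), H(Y|X=0) = 1.4591, weight P(X=0) = 1/2
  P(Y|X=1) = (1/2, 1/6, 1/3), H(Y|X=1) = 1.4591, weight P(X=1) = 1/2
H(Y|X) = 1.4591 bits

H(X) + H(Y|X) = 1.0000 + 1.4591 = 2.4591 bits

Both sides equal 2.4591 bits. ✓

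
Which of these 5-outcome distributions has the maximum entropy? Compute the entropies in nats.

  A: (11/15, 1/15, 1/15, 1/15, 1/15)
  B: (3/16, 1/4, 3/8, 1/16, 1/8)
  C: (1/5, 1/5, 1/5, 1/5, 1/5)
C

For a discrete distribution over n outcomes, entropy is maximized by the uniform distribution.

Computing entropies:
H(A) = 0.9496 nats
H(B) = 1.4615 nats
H(C) = 1.6094 nats

The uniform distribution (where all probabilities equal 1/5) achieves the maximum entropy of log_e(5) = 1.6094 nats.

Distribution C has the highest entropy.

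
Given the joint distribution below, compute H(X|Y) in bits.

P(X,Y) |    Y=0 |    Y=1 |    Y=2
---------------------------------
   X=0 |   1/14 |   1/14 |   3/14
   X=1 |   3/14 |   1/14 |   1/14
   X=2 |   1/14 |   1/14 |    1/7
1.4546 bits

Using the chain rule: H(X|Y) = H(X,Y) - H(Y)

First, compute H(X,Y) = 2.9852 bits

Marginal P(Y) = (5/14, 3/14, 3/7)
H(Y) = 1.5306 bits

H(X|Y) = H(X,Y) - H(Y) = 2.9852 - 1.5306 = 1.4546 bits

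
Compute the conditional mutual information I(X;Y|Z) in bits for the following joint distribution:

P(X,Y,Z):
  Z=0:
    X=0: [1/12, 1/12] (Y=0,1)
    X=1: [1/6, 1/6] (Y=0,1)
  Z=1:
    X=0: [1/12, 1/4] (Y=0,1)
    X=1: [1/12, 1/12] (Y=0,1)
0.0221 bits

Conditional mutual information: I(X;Y|Z) = H(X|Z) + H(Y|Z) - H(X,Y|Z)

H(Z) = 1.0000
H(X,Z) = 1.9183 → H(X|Z) = 0.9183
H(Y,Z) = 1.9591 → H(Y|Z) = 0.9591
H(X,Y,Z) = 2.8554 → H(X,Y|Z) = 1.8554

I(X;Y|Z) = 0.9183 + 0.9591 - 1.8554 = 0.0221 bits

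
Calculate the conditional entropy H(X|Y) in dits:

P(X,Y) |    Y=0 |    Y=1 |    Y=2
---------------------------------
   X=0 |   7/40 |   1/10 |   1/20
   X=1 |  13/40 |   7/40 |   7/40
0.2706 dits

Using the chain rule: H(X|Y) = H(X,Y) - H(Y)

First, compute H(X,Y) = 0.7211 dits

Marginal P(Y) = (1/2, 11/40, 9/40)
H(Y) = 0.4505 dits

H(X|Y) = H(X,Y) - H(Y) = 0.7211 - 0.4505 = 0.2706 dits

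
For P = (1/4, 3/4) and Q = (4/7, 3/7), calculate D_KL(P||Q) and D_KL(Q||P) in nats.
D_KL(P||Q) = 0.2130, D_KL(Q||P) = 0.2326

KL divergence is not symmetric: D_KL(P||Q) ≠ D_KL(Q||P) in general.

D_KL(P||Q) = 0.2130 nats
D_KL(Q||P) = 0.2326 nats

No, they are not equal!

This asymmetry is why KL divergence is not a true distance metric.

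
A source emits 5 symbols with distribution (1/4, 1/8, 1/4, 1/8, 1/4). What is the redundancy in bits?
0.0719 bits

Redundancy measures how far a source is from maximum entropy:
R = H_max - H(X)

Maximum entropy for 5 symbols: H_max = log_2(5) = 2.3219 bits
Actual entropy: H(X) = 2.2500 bits
Redundancy: R = 2.3219 - 2.2500 = 0.0719 bits

This redundancy represents potential for compression: the source could be compressed by 0.0719 bits per symbol.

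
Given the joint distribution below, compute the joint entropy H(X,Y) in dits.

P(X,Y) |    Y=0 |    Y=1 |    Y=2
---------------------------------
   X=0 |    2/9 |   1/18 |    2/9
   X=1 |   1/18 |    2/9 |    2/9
0.7201 dits

Joint entropy is H(X,Y) = -Σ_{x,y} p(x,y) log p(x,y).

Summing over all non-zero entries:
H(X,Y) = -[2/9·log_10(2/9) + 1/18·log_10(1/18) + 2/9·log_10(2/9) + 1/18·log_10(1/18) + 2/9·log_10(2/9) + 2/9·log_10(2/9)]
H(X,Y) = 0.7201 dits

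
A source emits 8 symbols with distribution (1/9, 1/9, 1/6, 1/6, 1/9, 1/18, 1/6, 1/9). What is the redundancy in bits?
0.0670 bits

Redundancy measures how far a source is from maximum entropy:
R = H_max - H(X)

Maximum entropy for 8 symbols: H_max = log_2(8) = 3.0000 bits
Actual entropy: H(X) = 2.9330 bits
Redundancy: R = 3.0000 - 2.9330 = 0.0670 bits

This redundancy represents potential for compression: the source could be compressed by 0.0670 bits per symbol.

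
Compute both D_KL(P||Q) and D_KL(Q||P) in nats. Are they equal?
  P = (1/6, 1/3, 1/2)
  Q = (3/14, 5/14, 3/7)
D_KL(P||Q) = 0.0122, D_KL(Q||P) = 0.0124

KL divergence is not symmetric: D_KL(P||Q) ≠ D_KL(Q||P) in general.

D_KL(P||Q) = 0.0122 nats
D_KL(Q||P) = 0.0124 nats

No, they are not equal!

This asymmetry is why KL divergence is not a true distance metric.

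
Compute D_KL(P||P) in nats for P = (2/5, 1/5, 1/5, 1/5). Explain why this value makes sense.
0.0000 nats

KL divergence satisfies the Gibbs inequality: D_KL(P||Q) ≥ 0 for all distributions P, Q.

D_KL(P||Q) = Σ p(x) log(p(x)/q(x))
Each term is p(x) × log_e(p(x)/p(x)) = p(x) × log_e(1) = 0, so the sum is 0.
D_KL(P||Q) = 0.0000 nats

When P = Q, the KL divergence is exactly 0, as there is no 'divergence' between identical distributions.

This non-negativity is a fundamental property: relative entropy cannot be negative because it measures how different Q is from P.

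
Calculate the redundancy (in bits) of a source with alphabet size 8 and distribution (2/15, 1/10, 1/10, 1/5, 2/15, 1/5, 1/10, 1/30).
0.1359 bits

Redundancy measures how far a source is from maximum entropy:
R = H_max - H(X)

Maximum entropy for 8 symbols: H_max = log_2(8) = 3.0000 bits
Actual entropy: H(X) = 2.8641 bits
Redundancy: R = 3.0000 - 2.8641 = 0.1359 bits

This redundancy represents potential for compression: the source could be compressed by 0.1359 bits per symbol.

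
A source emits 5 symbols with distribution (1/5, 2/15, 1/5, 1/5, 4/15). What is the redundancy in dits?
0.0098 dits

Redundancy measures how far a source is from maximum entropy:
R = H_max - H(X)

Maximum entropy for 5 symbols: H_max = log_10(5) = 0.6990 dits
Actual entropy: H(X) = 0.6891 dits
Redundancy: R = 0.6990 - 0.6891 = 0.0098 dits

This redundancy represents potential for compression: the source could be compressed by 0.0098 dits per symbol.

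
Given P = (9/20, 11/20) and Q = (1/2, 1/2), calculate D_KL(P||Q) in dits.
0.0022 dits

KL divergence: D_KL(P||Q) = Σ p(x) log(p(x)/q(x))

Computing term by term:
  x=0: 9/20 × log_10[(9/20)/(1/2)] = 9/20 × -0.0458 = -0.0206
  x=1: 11/20 × log_10[(11/20)/(1/2)] = 11/20 × 0.0414 = 0.0228

D_KL(P||Q) = 0.0022 dits

Note: KL divergence is always non-negative and equals 0 iff P = Q.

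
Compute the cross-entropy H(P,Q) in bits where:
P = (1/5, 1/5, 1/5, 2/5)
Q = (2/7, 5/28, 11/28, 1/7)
2.2511 bits

Cross-entropy: H(P,Q) = -Σ p(x) log q(x)

Alternatively: H(P,Q) = H(P) + D_KL(P||Q)
H(P) = 1.9219 bits
D_KL(P||Q) = 0.3292 bits

H(P,Q) = 1.9219 + 0.3292 = 2.2511 bits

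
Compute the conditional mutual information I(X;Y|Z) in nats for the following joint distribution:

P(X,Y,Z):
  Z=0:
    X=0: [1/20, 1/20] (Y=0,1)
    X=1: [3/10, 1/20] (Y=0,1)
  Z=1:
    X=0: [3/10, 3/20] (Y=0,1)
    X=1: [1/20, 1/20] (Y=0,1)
0.0303 nats

Conditional mutual information: I(X;Y|Z) = H(X|Z) + H(Y|Z) - H(X,Y|Z)

H(Z) = 0.6881
H(X,Z) = 1.1873 → H(X|Z) = 0.4991
H(Y,Z) = 1.2870 → H(Y|Z) = 0.5989
H(X,Y,Z) = 1.7559 → H(X,Y|Z) = 1.0677

I(X;Y|Z) = 0.4991 + 0.5989 - 1.0677 = 0.0303 nats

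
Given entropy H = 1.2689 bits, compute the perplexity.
2.4098

Perplexity is 2^H (or exp(H) for natural log).

H = 1.2689 bits
Perplexity = 2^1.2689 = 2.4098

Interpretation: The model's uncertainty is equivalent to choosing uniformly among 2.4 options.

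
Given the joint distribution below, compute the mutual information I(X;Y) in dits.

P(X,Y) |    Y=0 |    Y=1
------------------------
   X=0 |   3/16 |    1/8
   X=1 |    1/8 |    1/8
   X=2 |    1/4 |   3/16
0.0013 dits

Mutual information: I(X;Y) = H(X) + H(Y) - H(X,Y)

Marginals:
P(X) = (5/16, 1/4, 7/16), H(X) = 0.4654 dits
P(Y) = (9/16, 7/16), H(Y) = 0.2976 dits

Joint entropy: H(X,Y) = 0.7618 dits

I(X;Y) = 0.4654 + 0.2976 - 0.7618 = 0.0013 dits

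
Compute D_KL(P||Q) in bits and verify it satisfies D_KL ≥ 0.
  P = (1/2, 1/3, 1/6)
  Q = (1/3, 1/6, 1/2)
0.3617 bits

KL divergence satisfies the Gibbs inequality: D_KL(P||Q) ≥ 0 for all distributions P, Q.

D_KL(P||Q) = Σ p(x) log(p(x)/q(x))
Term by term:
  x=0: 1/2 × log_2[(1/2)/(1/3)] = 0.2925
  x=1: 1/3 × log_2[(1/3)/(1/6)] = 0.3333
  x=2: 1/6 × log_2[(1/6)/(1/2)] = -0.2642
D_KL(P||Q) = 0.3617 bits

D_KL(P||Q) = 0.3617 ≥ 0 ✓

This non-negativity is a fundamental property: relative entropy cannot be negative because it measures how different Q is from P.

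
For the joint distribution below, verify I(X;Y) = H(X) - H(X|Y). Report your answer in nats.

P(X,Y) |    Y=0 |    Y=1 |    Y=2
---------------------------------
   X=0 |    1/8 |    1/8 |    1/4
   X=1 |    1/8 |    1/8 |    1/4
I(X;Y) = 0.0000 nats

Mutual information has multiple equivalent forms:
- I(X;Y) = H(X) - H(X|Y)
- I(X;Y) = H(Y) - H(Y|X)
- I(X;Y) = H(X) + H(Y) - H(X,Y)

Computing all quantities:
H(X) = 0.6931, H(Y) = 1.0397, H(X,Y) = 1.7329
H(X|Y) = 0.6931, H(Y|X) = 1.0397

Verification:
H(X) - H(X|Y) = 0.6931 - 0.6931 = 0.0000
H(Y) - H(Y|X) = 1.0397 - 1.0397 = 0.0000
H(X) + H(Y) - H(X,Y) = 0.6931 + 1.0397 - 1.7329 = 0.0000

All forms give I(X;Y) = 0.0000 nats. ✓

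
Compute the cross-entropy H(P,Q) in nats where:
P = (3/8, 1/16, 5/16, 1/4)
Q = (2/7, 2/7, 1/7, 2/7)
1.4694 nats

Cross-entropy: H(P,Q) = -Σ p(x) log q(x)

Alternatively: H(P,Q) = H(P) + D_KL(P||Q)
H(P) = 1.2512 nats
D_KL(P||Q) = 0.2182 nats

H(P,Q) = 1.2512 + 0.2182 = 1.4694 nats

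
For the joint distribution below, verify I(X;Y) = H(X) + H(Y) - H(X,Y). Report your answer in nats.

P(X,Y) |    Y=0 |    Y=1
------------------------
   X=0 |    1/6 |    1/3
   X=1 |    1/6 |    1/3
I(X;Y) = 0.0000 nats

Mutual information has multiple equivalent forms:
- I(X;Y) = H(X) - H(X|Y)
- I(X;Y) = H(Y) - H(Y|X)
- I(X;Y) = H(X) + H(Y) - H(X,Y)

Computing all quantities:
H(X) = 0.6931, H(Y) = 0.6365, H(X,Y) = 1.3297
H(X|Y) = 0.6931, H(Y|X) = 0.6365

Verification:
H(X) - H(X|Y) = 0.6931 - 0.6931 = 0.0000
H(Y) - H(Y|X) = 0.6365 - 0.6365 = 0.0000
H(X) + H(Y) - H(X,Y) = 0.6931 + 0.6365 - 1.3297 = 0.0000

All forms give I(X;Y) = 0.0000 nats. ✓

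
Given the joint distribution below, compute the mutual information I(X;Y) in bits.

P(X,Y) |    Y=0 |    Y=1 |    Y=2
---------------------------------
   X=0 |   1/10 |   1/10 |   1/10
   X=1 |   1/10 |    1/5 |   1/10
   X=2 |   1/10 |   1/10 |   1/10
0.0200 bits

Mutual information: I(X;Y) = H(X) + H(Y) - H(X,Y)

Marginals:
P(X) = (3/10, 2/5, 3/10), H(X) = 1.5710 bits
P(Y) = (3/10, 2/5, 3/10), H(Y) = 1.5710 bits

Joint entropy: H(X,Y) = 3.1219 bits

I(X;Y) = 1.5710 + 1.5710 - 3.1219 = 0.0200 bits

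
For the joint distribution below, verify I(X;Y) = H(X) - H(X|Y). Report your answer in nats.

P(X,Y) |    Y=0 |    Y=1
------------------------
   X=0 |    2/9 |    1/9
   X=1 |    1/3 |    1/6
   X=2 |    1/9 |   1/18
I(X;Y) = 0.0000 nats

Mutual information has multiple equivalent forms:
- I(X;Y) = H(X) - H(X|Y)
- I(X;Y) = H(Y) - H(Y|X)
- I(X;Y) = H(X) + H(Y) - H(X,Y)

Computing all quantities:
H(X) = 1.0114, H(Y) = 0.6365, H(X,Y) = 1.6479
H(X|Y) = 1.0114, H(Y|X) = 0.6365

Verification:
H(X) - H(X|Y) = 1.0114 - 1.0114 = 0.0000
H(Y) - H(Y|X) = 0.6365 - 0.6365 = 0.0000
H(X) + H(Y) - H(X,Y) = 1.0114 + 0.6365 - 1.6479 = 0.0000

All forms give I(X;Y) = 0.0000 nats. ✓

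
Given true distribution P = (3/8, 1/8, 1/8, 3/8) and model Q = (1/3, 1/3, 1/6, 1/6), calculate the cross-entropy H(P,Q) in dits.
0.6276 dits

Cross-entropy: H(P,Q) = -Σ p(x) log q(x)

Alternatively: H(P,Q) = H(P) + D_KL(P||Q)
H(P) = 0.5452 dits
D_KL(P||Q) = 0.0824 dits

H(P,Q) = 0.5452 + 0.0824 = 0.6276 dits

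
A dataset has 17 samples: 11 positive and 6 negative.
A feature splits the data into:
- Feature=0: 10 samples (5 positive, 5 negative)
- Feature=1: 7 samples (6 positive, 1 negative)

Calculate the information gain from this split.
0.1048 bits

Information Gain = H(Y) - H(Y|Feature)

Before split:
P(positive) = 11/17 = 0.6471
H(Y) = 0.9367 bits

After split:
Feature=0: H = 1.0000 bits (weight = 10/17)
Feature=1: H = 0.5917 bits (weight = 7/17)
H(Y|Feature) = (10/17)×1.0000 + (7/17)×0.5917 = 0.8319 bits

Information Gain = 0.9367 - 0.8319 = 0.1048 bits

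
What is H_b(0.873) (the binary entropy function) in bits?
0.5492 bits

The binary entropy function is:
H(p) = -p log(p) - (1-p) log(1-p)

H(0.873) = -0.873 × log_2(0.873) - 0.127 × log_2(0.127)
H(0.873) = 0.5492 bits

Note: Binary entropy is maximized at p=0.5 (H=1 bit) and minimized at p=0 or p=1 (H=0).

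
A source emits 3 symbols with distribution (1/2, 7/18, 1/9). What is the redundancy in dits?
0.0611 dits

Redundancy measures how far a source is from maximum entropy:
R = H_max - H(X)

Maximum entropy for 3 symbols: H_max = log_10(3) = 0.4771 dits
Actual entropy: H(X) = 0.4161 dits
Redundancy: R = 0.4771 - 0.4161 = 0.0611 dits

This redundancy represents potential for compression: the source could be compressed by 0.0611 dits per symbol.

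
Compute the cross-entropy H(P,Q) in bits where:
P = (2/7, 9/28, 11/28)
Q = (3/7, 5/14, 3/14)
1.6998 bits

Cross-entropy: H(P,Q) = -Σ p(x) log q(x)

Alternatively: H(P,Q) = H(P) + D_KL(P||Q)
H(P) = 1.5722 bits
D_KL(P||Q) = 0.1276 bits

H(P,Q) = 1.5722 + 0.1276 = 1.6998 bits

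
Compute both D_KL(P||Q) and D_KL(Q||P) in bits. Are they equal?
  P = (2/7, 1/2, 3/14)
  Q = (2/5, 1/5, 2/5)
D_KL(P||Q) = 0.3293, D_KL(Q||P) = 0.2900

KL divergence is not symmetric: D_KL(P||Q) ≠ D_KL(Q||P) in general.

D_KL(P||Q) = 0.3293 bits
D_KL(Q||P) = 0.2900 bits

No, they are not equal!

This asymmetry is why KL divergence is not a true distance metric.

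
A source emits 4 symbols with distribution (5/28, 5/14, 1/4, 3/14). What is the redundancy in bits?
0.0494 bits

Redundancy measures how far a source is from maximum entropy:
R = H_max - H(X)

Maximum entropy for 4 symbols: H_max = log_2(4) = 2.0000 bits
Actual entropy: H(X) = 1.9506 bits
Redundancy: R = 2.0000 - 1.9506 = 0.0494 bits

This redundancy represents potential for compression: the source could be compressed by 0.0494 bits per symbol.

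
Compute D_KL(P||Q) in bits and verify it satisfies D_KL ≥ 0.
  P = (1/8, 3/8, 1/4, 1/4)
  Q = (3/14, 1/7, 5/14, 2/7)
0.2481 bits

KL divergence satisfies the Gibbs inequality: D_KL(P||Q) ≥ 0 for all distributions P, Q.

D_KL(P||Q) = Σ p(x) log(p(x)/q(x))
Term by term:
  x=0: 1/8 × log_2[(1/8)/(3/14)] = -0.0972
  x=1: 3/8 × log_2[(3/8)/(1/7)] = 0.5221
  x=2: 1/4 × log_2[(1/4)/(5/14)] = -0.1286
  x=3: 1/4 × log_2[(1/4)/(2/7)] = -0.0482
D_KL(P||Q) = 0.2481 bits

D_KL(P||Q) = 0.2481 ≥ 0 ✓

This non-negativity is a fundamental property: relative entropy cannot be negative because it measures how different Q is from P.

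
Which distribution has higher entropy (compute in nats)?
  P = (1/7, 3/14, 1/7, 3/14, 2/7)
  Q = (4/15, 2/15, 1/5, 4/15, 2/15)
P

Computing entropies in nats:
H(P) = 1.5741
H(Q) = 1.5641

Distribution P has higher entropy.

Intuition: The distribution closer to uniform (more spread out) has higher entropy.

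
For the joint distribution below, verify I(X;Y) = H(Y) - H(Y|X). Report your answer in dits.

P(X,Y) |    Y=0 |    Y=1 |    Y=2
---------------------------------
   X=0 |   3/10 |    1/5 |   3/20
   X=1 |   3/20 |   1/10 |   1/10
I(X;Y) = 0.0008 dits

Mutual information has multiple equivalent forms:
- I(X;Y) = H(X) - H(X|Y)
- I(X;Y) = H(Y) - H(Y|X)
- I(X;Y) = H(X) + H(Y) - H(X,Y)

Computing all quantities:
H(X) = 0.2812, H(Y) = 0.4634, H(X,Y) = 0.7438
H(X|Y) = 0.2804, H(Y|X) = 0.4626

Verification:
H(X) - H(X|Y) = 0.2812 - 0.2804 = 0.0008
H(Y) - H(Y|X) = 0.4634 - 0.4626 = 0.0008
H(X) + H(Y) - H(X,Y) = 0.2812 + 0.4634 - 0.7438 = 0.0008

All forms give I(X;Y) = 0.0008 dits. ✓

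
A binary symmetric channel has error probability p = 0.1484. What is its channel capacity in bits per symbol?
0.3942 bits

For a binary symmetric channel (BSC) with error probability p:
Capacity C = 1 - H(p) bits per symbol

where H(p) = -p log₂(p) - (1-p) log₂(1-p) is the binary entropy function.

H(0.1484) = 0.6058 bits
C = 1 - 0.6058 = 0.3942 bits per symbol

This means we can reliably transmit up to 0.3942 bits of information per channel use.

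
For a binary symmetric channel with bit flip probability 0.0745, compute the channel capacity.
0.6175 bits

For a binary symmetric channel (BSC) with error probability p:
Capacity C = 1 - H(p) bits per symbol

where H(p) = -p log₂(p) - (1-p) log₂(1-p) is the binary entropy function.

H(0.0745) = 0.3825 bits
C = 1 - 0.3825 = 0.6175 bits per symbol

This means we can reliably transmit up to 0.6175 bits of information per channel use.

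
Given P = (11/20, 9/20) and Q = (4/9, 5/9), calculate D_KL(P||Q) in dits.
0.0097 dits

KL divergence: D_KL(P||Q) = Σ p(x) log(p(x)/q(x))

Computing term by term:
  x=0: 11/20 × log_10[(11/20)/(4/9)] = 11/20 × 0.0925 = 0.0509
  x=1: 9/20 × log_10[(9/20)/(5/9)] = 9/20 × -0.0915 = -0.0412

D_KL(P||Q) = 0.0097 dits

Note: KL divergence is always non-negative and equals 0 iff P = Q.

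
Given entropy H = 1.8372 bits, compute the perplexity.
3.5732

Perplexity is 2^H (or exp(H) for natural log).

H = 1.8372 bits
Perplexity = 2^1.8372 = 3.5732

Interpretation: The model's uncertainty is equivalent to choosing uniformly among 3.6 options.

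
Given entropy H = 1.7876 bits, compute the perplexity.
3.4524

Perplexity is 2^H (or exp(H) for natural log).

H = 1.7876 bits
Perplexity = 2^1.7876 = 3.4524

Interpretation: The model's uncertainty is equivalent to choosing uniformly among 3.5 options.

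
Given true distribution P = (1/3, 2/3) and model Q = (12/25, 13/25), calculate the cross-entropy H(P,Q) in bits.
0.9819 bits

Cross-entropy: H(P,Q) = -Σ p(x) log q(x)

Alternatively: H(P,Q) = H(P) + D_KL(P||Q)
H(P) = 0.9183 bits
D_KL(P||Q) = 0.0636 bits

H(P,Q) = 0.9183 + 0.0636 = 0.9819 bits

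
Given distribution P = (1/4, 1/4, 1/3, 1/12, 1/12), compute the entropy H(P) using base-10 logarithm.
0.6399 dits

Shannon entropy is H(X) = -Σ p(x) log p(x).

For P = (1/4, 1/4, 1/3, 1/12, 1/12):
H = -1/4 × log_10(1/4) -1/4 × log_10(1/4) -1/3 × log_10(1/3) -1/12 × log_10(1/12) -1/12 × log_10(1/12)
H = 0.6399 dits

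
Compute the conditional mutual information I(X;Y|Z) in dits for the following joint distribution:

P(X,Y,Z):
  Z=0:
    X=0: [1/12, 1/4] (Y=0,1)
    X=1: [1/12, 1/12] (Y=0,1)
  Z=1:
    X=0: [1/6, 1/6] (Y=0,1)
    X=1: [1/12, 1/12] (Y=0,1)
0.0066 dits

Conditional mutual information: I(X;Y|Z) = H(X|Z) + H(Y|Z) - H(X,Y|Z)

H(Z) = 0.3010
H(X,Z) = 0.5775 → H(X|Z) = 0.2764
H(Y,Z) = 0.5898 → H(Y|Z) = 0.2887
H(X,Y,Z) = 0.8596 → H(X,Y|Z) = 0.5585

I(X;Y|Z) = 0.2764 + 0.2887 - 0.5585 = 0.0066 dits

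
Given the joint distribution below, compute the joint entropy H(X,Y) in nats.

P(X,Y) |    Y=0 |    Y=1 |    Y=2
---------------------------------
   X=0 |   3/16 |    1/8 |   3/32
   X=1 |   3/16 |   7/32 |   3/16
1.7559 nats

Joint entropy is H(X,Y) = -Σ_{x,y} p(x,y) log p(x,y).

Summing over all non-zero entries:
H(X,Y) = -[3/16·log_e(3/16) + 1/8·log_e(1/8) + 3/32·log_e(3/32) + 3/16·log_e(3/16) + 7/32·log_e(7/32) + 3/16·log_e(3/16)]
H(X,Y) = 1.7559 nats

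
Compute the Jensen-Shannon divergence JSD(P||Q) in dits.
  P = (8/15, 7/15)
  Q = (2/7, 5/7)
0.0139 dits

Jensen-Shannon divergence is:
JSD(P||Q) = 0.5 × D_KL(P||M) + 0.5 × D_KL(Q||M)
where M = 0.5 × (P + Q) is the mixture distribution.

M = 0.5 × (8/15, 7/15) + 0.5 × (2/7, 5/7) = (0.409524, 0.590476)

D_KL(P||M) = 0.0135 dits
D_KL(Q||M) = 0.0144 dits

JSD(P||Q) = 0.5 × 0.0135 + 0.5 × 0.0144 = 0.0139 dits

Unlike KL divergence, JSD is symmetric and bounded: 0 ≤ JSD ≤ log(2).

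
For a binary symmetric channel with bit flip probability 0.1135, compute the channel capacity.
0.4896 bits

For a binary symmetric channel (BSC) with error probability p:
Capacity C = 1 - H(p) bits per symbol

where H(p) = -p log₂(p) - (1-p) log₂(1-p) is the binary entropy function.

H(0.1135) = 0.5104 bits
C = 1 - 0.5104 = 0.4896 bits per symbol

This means we can reliably transmit up to 0.4896 bits of information per channel use.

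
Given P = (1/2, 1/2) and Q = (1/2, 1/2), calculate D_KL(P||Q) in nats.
0.0000 nats

KL divergence: D_KL(P||Q) = Σ p(x) log(p(x)/q(x))

Computing term by term:
  x=0: 1/2 × log_e[(1/2)/(1/2)] = 1/2 × 0.0000 = 0.0000
  x=1: 1/2 × log_e[(1/2)/(1/2)] = 1/2 × 0.0000 = 0.0000

D_KL(P||Q) = 0.0000 nats

Note: KL divergence is always non-negative and equals 0 iff P = Q.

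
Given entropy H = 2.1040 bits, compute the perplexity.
4.2990

Perplexity is 2^H (or exp(H) for natural log).

H = 2.1040 bits
Perplexity = 2^2.1040 = 4.2990

Interpretation: The model's uncertainty is equivalent to choosing uniformly among 4.3 options.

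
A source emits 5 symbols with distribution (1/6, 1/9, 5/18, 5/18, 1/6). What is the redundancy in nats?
0.0564 nats

Redundancy measures how far a source is from maximum entropy:
R = H_max - H(X)

Maximum entropy for 5 symbols: H_max = log_e(5) = 1.6094 nats
Actual entropy: H(X) = 1.5530 nats
Redundancy: R = 1.6094 - 1.5530 = 0.0564 nats

This redundancy represents potential for compression: the source could be compressed by 0.0564 nats per symbol.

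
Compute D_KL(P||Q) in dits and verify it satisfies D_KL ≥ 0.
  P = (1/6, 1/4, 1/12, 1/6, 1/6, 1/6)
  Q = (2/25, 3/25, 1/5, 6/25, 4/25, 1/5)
0.0645 dits

KL divergence satisfies the Gibbs inequality: D_KL(P||Q) ≥ 0 for all distributions P, Q.

D_KL(P||Q) = Σ p(x) log(p(x)/q(x))
Term by term:
  x=0: 1/6 × log_10[(1/6)/(2/25)] = 0.0531
  x=1: 1/4 × log_10[(1/4)/(3/25)] = 0.0797
  x=2: 1/12 × log_10[(1/12)/(1/5)] = -0.0317
  x=3: 1/6 × log_10[(1/6)/(6/25)] = -0.0264
  x=4: 1/6 × log_10[(1/6)/(4/25)] = 0.0030
  x=5: 1/6 × log_10[(1/6)/(1/5)] = -0.0132
D_KL(P||Q) = 0.0645 dits

D_KL(P||Q) = 0.0645 ≥ 0 ✓

This non-negativity is a fundamental property: relative entropy cannot be negative because it measures how different Q is from P.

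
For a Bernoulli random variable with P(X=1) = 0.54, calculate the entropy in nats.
0.6899 nats

The binary entropy function is:
H(p) = -p log(p) - (1-p) log(1-p)

H(0.54) = -0.54 × log_e(0.54) - 0.46 × log_e(0.46)
H(0.54) = 0.6899 nats

Note: Binary entropy is maximized at p=0.5 (H=1 bit) and minimized at p=0 or p=1 (H=0).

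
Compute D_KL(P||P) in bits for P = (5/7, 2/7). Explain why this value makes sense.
0.0000 bits

KL divergence satisfies the Gibbs inequality: D_KL(P||Q) ≥ 0 for all distributions P, Q.

D_KL(P||Q) = Σ p(x) log(p(x)/q(x))
Each term is p(x) × log_2(p(x)/p(x)) = p(x) × log_2(1) = 0, so the sum is 0.
D_KL(P||Q) = 0.0000 bits

When P = Q, the KL divergence is exactly 0, as there is no 'divergence' between identical distributions.

This non-negativity is a fundamental property: relative entropy cannot be negative because it measures how different Q is from P.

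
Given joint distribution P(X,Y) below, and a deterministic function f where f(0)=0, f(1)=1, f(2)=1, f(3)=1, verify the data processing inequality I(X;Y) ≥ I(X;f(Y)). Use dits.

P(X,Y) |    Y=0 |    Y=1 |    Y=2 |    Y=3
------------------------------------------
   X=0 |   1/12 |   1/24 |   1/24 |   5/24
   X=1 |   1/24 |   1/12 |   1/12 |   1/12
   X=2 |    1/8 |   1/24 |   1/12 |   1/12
I(X;Y) = 0.0323, I(X;f(Y)) = 0.0102, inequality holds: 0.0323 ≥ 0.0102

Data Processing Inequality: For any Markov chain X → Y → Z, we have I(X;Y) ≥ I(X;Z).

Here Z = f(Y) is a deterministic function of Y, forming X → Y → Z.

Original I(X;Y) = 0.0323 dits

After applying f:
P(X,Z) where Z=f(Y):
- P(X,Z=0) = P(X,Y=0)
- P(X,Z=1) = P(X,Y=1) + P(X,Y=2) + P(X,Y=3)

I(X;Z) = I(X;f(Y)) = 0.0102 dits

Verification: 0.0323 ≥ 0.0102 ✓

Information cannot be created by processing; the function f can only lose information about X.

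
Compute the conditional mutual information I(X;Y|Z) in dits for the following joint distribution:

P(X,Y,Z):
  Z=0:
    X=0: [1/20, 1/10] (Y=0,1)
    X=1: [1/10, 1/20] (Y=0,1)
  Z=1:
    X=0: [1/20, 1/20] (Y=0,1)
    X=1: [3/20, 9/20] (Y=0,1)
0.0126 dits

Conditional mutual information: I(X;Y|Z) = H(X|Z) + H(Y|Z) - H(X,Y|Z)

H(Z) = 0.2653
H(X,Z) = 0.4803 → H(X|Z) = 0.2150
H(Y,Z) = 0.5375 → H(Y|Z) = 0.2722
H(X,Y,Z) = 0.7398 → H(X,Y|Z) = 0.4746

I(X;Y|Z) = 0.2150 + 0.2722 - 0.4746 = 0.0126 dits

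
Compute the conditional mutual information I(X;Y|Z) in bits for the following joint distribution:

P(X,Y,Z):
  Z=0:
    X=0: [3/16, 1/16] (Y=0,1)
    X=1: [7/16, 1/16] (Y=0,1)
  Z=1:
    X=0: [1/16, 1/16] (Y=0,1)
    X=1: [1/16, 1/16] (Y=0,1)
0.0129 bits

Conditional mutual information: I(X;Y|Z) = H(X|Z) + H(Y|Z) - H(X,Y|Z)

H(Z) = 0.8113
H(X,Z) = 1.7500 → H(X|Z) = 0.9387
H(Y,Z) = 1.5488 → H(Y|Z) = 0.7375
H(X,Y,Z) = 2.4746 → H(X,Y|Z) = 1.6633

I(X;Y|Z) = 0.9387 + 0.7375 - 1.6633 = 0.0129 bits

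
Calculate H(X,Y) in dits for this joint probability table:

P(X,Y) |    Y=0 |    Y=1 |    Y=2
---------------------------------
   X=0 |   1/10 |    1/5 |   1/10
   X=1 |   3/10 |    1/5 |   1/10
0.7365 dits

Joint entropy is H(X,Y) = -Σ_{x,y} p(x,y) log p(x,y).

Summing over all non-zero entries:
H(X,Y) = -[1/10·log_10(1/10) + 1/5·log_10(1/5) + 1/10·log_10(1/10) + 3/10·log_10(3/10) + 1/5·log_10(1/5) + 1/10·log_10(1/10)]
H(X,Y) = 0.7365 dits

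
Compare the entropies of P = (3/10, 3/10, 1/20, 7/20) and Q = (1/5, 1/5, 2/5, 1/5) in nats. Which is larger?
Q

Computing entropies in nats:
H(P) = 1.2396
H(Q) = 1.3322

Distribution Q has higher entropy.

Intuition: The distribution closer to uniform (more spread out) has higher entropy.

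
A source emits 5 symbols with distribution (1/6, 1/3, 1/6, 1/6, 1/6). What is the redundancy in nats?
0.0487 nats

Redundancy measures how far a source is from maximum entropy:
R = H_max - H(X)

Maximum entropy for 5 symbols: H_max = log_e(5) = 1.6094 nats
Actual entropy: H(X) = 1.5607 nats
Redundancy: R = 1.6094 - 1.5607 = 0.0487 nats

This redundancy represents potential for compression: the source could be compressed by 0.0487 nats per symbol.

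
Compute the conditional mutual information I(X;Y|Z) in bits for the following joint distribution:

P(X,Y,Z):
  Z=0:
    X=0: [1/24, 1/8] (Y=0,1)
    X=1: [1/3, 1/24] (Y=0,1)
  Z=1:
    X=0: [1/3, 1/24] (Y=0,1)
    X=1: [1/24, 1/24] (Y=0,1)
0.1999 bits

Conditional mutual information: I(X;Y|Z) = H(X|Z) + H(Y|Z) - H(X,Y|Z)

H(Z) = 0.9950
H(X,Z) = 1.7909 → H(X|Z) = 0.7959
H(Y,Z) = 1.7909 → H(Y|Z) = 0.7959
H(X,Y,Z) = 2.3868 → H(X,Y|Z) = 1.3919

I(X;Y|Z) = 0.7959 + 0.7959 - 1.3919 = 0.1999 bits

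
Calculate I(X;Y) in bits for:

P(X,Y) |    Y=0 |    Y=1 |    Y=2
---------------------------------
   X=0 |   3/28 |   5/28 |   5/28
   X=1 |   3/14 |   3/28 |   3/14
0.0379 bits

Mutual information: I(X;Y) = H(X) + H(Y) - H(X,Y)

Marginals:
P(X) = (13/28, 15/28), H(X) = 0.9963 bits
P(Y) = (9/28, 2/7, 11/28), H(Y) = 1.5722 bits

Joint entropy: H(X,Y) = 2.5306 bits

I(X;Y) = 0.9963 + 1.5722 - 2.5306 = 0.0379 bits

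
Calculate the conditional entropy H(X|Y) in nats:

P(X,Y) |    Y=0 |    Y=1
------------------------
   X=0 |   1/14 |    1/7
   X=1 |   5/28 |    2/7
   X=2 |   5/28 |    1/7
1.0348 nats

Using the chain rule: H(X|Y) = H(X,Y) - H(Y)

First, compute H(X,Y) = 1.7177 nats

Marginal P(Y) = (3/7, 4/7)
H(Y) = 0.6829 nats

H(X|Y) = H(X,Y) - H(Y) = 1.7177 - 0.6829 = 1.0348 nats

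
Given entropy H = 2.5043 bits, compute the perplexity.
5.6737

Perplexity is 2^H (or exp(H) for natural log).

H = 2.5043 bits
Perplexity = 2^2.5043 = 5.6737

Interpretation: The model's uncertainty is equivalent to choosing uniformly among 5.7 options.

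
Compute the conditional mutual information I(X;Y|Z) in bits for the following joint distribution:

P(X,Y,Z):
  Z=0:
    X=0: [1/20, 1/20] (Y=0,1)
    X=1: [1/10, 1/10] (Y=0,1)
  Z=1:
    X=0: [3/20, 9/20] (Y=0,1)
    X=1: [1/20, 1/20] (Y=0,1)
0.0174 bits

Conditional mutual information: I(X;Y|Z) = H(X|Z) + H(Y|Z) - H(X,Y|Z)

H(Z) = 0.8813
H(X,Z) = 1.5710 → H(X|Z) = 0.6897
H(Y,Z) = 1.7855 → H(Y|Z) = 0.9042
H(X,Y,Z) = 2.4577 → H(X,Y|Z) = 1.5764

I(X;Y|Z) = 0.6897 + 0.9042 - 1.5764 = 0.0174 bits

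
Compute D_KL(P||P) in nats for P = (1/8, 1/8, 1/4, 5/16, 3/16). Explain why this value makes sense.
0.0000 nats

KL divergence satisfies the Gibbs inequality: D_KL(P||Q) ≥ 0 for all distributions P, Q.

D_KL(P||Q) = Σ p(x) log(p(x)/q(x))
Each term is p(x) × log_e(p(x)/p(x)) = p(x) × log_e(1) = 0, so the sum is 0.
D_KL(P||Q) = 0.0000 nats

When P = Q, the KL divergence is exactly 0, as there is no 'divergence' between identical distributions.

This non-negativity is a fundamental property: relative entropy cannot be negative because it measures how different Q is from P.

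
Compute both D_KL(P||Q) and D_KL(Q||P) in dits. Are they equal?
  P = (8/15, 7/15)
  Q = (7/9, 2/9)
D_KL(P||Q) = 0.0630, D_KL(Q||P) = 0.0558

KL divergence is not symmetric: D_KL(P||Q) ≠ D_KL(Q||P) in general.

D_KL(P||Q) = 0.0630 dits
D_KL(Q||P) = 0.0558 dits

No, they are not equal!

This asymmetry is why KL divergence is not a true distance metric.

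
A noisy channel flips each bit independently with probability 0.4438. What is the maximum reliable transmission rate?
0.0091 bits

For a binary symmetric channel (BSC) with error probability p:
Capacity C = 1 - H(p) bits per symbol

where H(p) = -p log₂(p) - (1-p) log₂(1-p) is the binary entropy function.

H(0.4438) = 0.9909 bits
C = 1 - 0.9909 = 0.0091 bits per symbol

This means we can reliably transmit up to 0.0091 bits of information per channel use.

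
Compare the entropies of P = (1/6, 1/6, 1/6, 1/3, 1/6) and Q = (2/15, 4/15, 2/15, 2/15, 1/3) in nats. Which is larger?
P

Computing entropies in nats:
H(P) = 1.5607
H(Q) = 1.5246

Distribution P has higher entropy.

Intuition: The distribution closer to uniform (more spread out) has higher entropy.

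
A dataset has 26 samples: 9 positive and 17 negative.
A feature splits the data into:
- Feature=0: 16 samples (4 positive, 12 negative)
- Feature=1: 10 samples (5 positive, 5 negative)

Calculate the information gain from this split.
0.0467 bits

Information Gain = H(Y) - H(Y|Feature)

Before split:
P(positive) = 9/26 = 0.3462
H(Y) = 0.9306 bits

After split:
Feature=0: H = 0.8113 bits (weight = 16/26)
Feature=1: H = 1.0000 bits (weight = 10/26)
H(Y|Feature) = (16/26)×0.8113 + (10/26)×1.0000 = 0.8839 bits

Information Gain = 0.9306 - 0.8839 = 0.0467 bits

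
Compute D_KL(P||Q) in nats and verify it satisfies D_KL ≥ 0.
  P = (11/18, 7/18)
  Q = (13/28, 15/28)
0.0434 nats

KL divergence satisfies the Gibbs inequality: D_KL(P||Q) ≥ 0 for all distributions P, Q.

D_KL(P||Q) = Σ p(x) log(p(x)/q(x))
Term by term:
  x=0: 11/18 × log_e[(11/18)/(13/28)] = 0.1679
  x=1: 7/18 × log_e[(7/18)/(15/28)] = -0.1246
D_KL(P||Q) = 0.0434 nats

D_KL(P||Q) = 0.0434 ≥ 0 ✓

This non-negativity is a fundamental property: relative entropy cannot be negative because it measures how different Q is from P.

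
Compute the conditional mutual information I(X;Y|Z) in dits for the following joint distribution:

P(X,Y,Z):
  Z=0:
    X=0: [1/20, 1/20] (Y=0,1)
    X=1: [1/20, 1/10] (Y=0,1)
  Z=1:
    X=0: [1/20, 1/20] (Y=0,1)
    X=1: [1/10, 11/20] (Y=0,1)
0.0132 dits

Conditional mutual information: I(X;Y|Z) = H(X|Z) + H(Y|Z) - H(X,Y|Z)

H(Z) = 0.2442
H(X,Z) = 0.4452 → H(X|Z) = 0.2010
H(Y,Z) = 0.4803 → H(Y|Z) = 0.2361
H(X,Y,Z) = 0.6681 → H(X,Y|Z) = 0.4238

I(X;Y|Z) = 0.2010 + 0.2361 - 0.4238 = 0.0132 dits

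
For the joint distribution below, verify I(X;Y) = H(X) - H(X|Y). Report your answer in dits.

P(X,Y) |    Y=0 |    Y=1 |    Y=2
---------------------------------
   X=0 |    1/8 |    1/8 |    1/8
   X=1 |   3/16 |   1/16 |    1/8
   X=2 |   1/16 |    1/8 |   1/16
I(X;Y) = 0.0189 dits

Mutual information has multiple equivalent forms:
- I(X;Y) = H(X) - H(X|Y)
- I(X;Y) = H(Y) - H(Y|X)
- I(X;Y) = H(X) + H(Y) - H(X,Y)

Computing all quantities:
H(X) = 0.4700, H(Y) = 0.4755, H(X,Y) = 0.9265
H(X|Y) = 0.4511, H(Y|X) = 0.4565

Verification:
H(X) - H(X|Y) = 0.4700 - 0.4511 = 0.0189
H(Y) - H(Y|X) = 0.4755 - 0.4565 = 0.0189
H(X) + H(Y) - H(X,Y) = 0.4700 + 0.4755 - 0.9265 = 0.0189

All forms give I(X;Y) = 0.0189 dits. ✓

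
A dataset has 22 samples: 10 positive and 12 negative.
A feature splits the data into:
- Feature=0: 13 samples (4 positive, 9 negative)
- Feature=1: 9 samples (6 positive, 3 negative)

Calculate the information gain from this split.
0.0922 bits

Information Gain = H(Y) - H(Y|Feature)

Before split:
P(positive) = 10/22 = 0.4545
H(Y) = 0.9940 bits

After split:
Feature=0: H = 0.8905 bits (weight = 13/22)
Feature=1: H = 0.9183 bits (weight = 9/22)
H(Y|Feature) = (13/22)×0.8905 + (9/22)×0.9183 = 0.9019 bits

Information Gain = 0.9940 - 0.9019 = 0.0922 bits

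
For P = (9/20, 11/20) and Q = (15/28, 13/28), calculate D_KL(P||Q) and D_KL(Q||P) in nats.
D_KL(P||Q) = 0.0147, D_KL(Q||P) = 0.0147

KL divergence is not symmetric: D_KL(P||Q) ≠ D_KL(Q||P) in general.

D_KL(P||Q) = 0.0147 nats
D_KL(Q||P) = 0.0147 nats

In this case they happen to be equal (to 4 decimal places).

This asymmetry is why KL divergence is not a true distance metric.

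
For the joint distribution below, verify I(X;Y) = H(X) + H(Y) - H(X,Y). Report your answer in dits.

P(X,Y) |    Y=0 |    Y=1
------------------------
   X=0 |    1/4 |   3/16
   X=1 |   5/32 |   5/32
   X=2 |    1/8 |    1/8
I(X;Y) = 0.0011 dits

Mutual information has multiple equivalent forms:
- I(X;Y) = H(X) - H(X|Y)
- I(X;Y) = H(Y) - H(Y|X)
- I(X;Y) = H(X) + H(Y) - H(X,Y)

Computing all quantities:
H(X) = 0.4654, H(Y) = 0.3002, H(X,Y) = 0.7645
H(X|Y) = 0.4643, H(Y|X) = 0.2991

Verification:
H(X) - H(X|Y) = 0.4654 - 0.4643 = 0.0011
H(Y) - H(Y|X) = 0.3002 - 0.2991 = 0.0011
H(X) + H(Y) - H(X,Y) = 0.4654 + 0.3002 - 0.7645 = 0.0011

All forms give I(X;Y) = 0.0011 dits. ✓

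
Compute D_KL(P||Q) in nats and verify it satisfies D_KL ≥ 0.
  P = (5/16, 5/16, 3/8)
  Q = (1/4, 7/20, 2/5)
0.0101 nats

KL divergence satisfies the Gibbs inequality: D_KL(P||Q) ≥ 0 for all distributions P, Q.

D_KL(P||Q) = Σ p(x) log(p(x)/q(x))
Term by term:
  x=0: 5/16 × log_e[(5/16)/(1/4)] = 0.0697
  x=1: 5/16 × log_e[(5/16)/(7/20)] = -0.0354
  x=2: 3/8 × log_e[(3/8)/(2/5)] = -0.0242
D_KL(P||Q) = 0.0101 nats

D_KL(P||Q) = 0.0101 ≥ 0 ✓

This non-negativity is a fundamental property: relative entropy cannot be negative because it measures how different Q is from P.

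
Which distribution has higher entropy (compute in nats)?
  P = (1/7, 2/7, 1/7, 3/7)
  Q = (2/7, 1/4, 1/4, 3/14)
Q

Computing entropies in nats:
H(P) = 1.2770
H(Q) = 1.3812

Distribution Q has higher entropy.

Intuition: The distribution closer to uniform (more spread out) has higher entropy.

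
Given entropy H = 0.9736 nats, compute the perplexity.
2.6475

Perplexity is e^H (or exp(H) for natural log).

H = 0.9736 nats
Perplexity = e^0.9736 = 2.6475

Interpretation: The model's uncertainty is equivalent to choosing uniformly among 2.6 options.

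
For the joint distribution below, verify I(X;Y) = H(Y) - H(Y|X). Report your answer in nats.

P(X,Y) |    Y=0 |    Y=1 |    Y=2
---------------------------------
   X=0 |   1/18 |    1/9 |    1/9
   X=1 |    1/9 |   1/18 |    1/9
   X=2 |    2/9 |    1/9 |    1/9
I(X;Y) = 0.0411 nats

Mutual information has multiple equivalent forms:
- I(X;Y) = H(X) - H(X|Y)
- I(X;Y) = H(Y) - H(Y|X)
- I(X;Y) = H(X) + H(Y) - H(X,Y)

Computing all quantities:
H(X) = 1.0720, H(Y) = 1.0893, H(X,Y) = 2.1202
H(X|Y) = 1.0309, H(Y|X) = 1.0482

Verification:
H(X) - H(X|Y) = 1.0720 - 1.0309 = 0.0411
H(Y) - H(Y|X) = 1.0893 - 1.0482 = 0.0411
H(X) + H(Y) - H(X,Y) = 1.0720 + 1.0893 - 2.1202 = 0.0411

All forms give I(X;Y) = 0.0411 nats. ✓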